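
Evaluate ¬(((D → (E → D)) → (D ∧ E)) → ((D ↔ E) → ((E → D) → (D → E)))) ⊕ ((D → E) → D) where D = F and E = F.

E → D = F → F = T
D → (E → D) = F → T = T
D ∧ E = F ∧ F = F
(D → (E → D)) → (D ∧ E) = T → F = F
D ↔ E = F ↔ F = T
E → D = F → F = T
D → E = F → F = T
(E → D) → (D → E) = T → T = T
(D ↔ E) → ((E → D) → (D → E)) = T → T = T
((D → (E → D)) → (D ∧ E)) → ((D ↔ E) → ((E → D) → (D → E))) = F → T = T
¬(((D → (E → D)) → (D ∧ E)) → ((D ↔ E) → ((E → D) → (D → E)))) = ¬T = F
D → E = F → F = T
(D → E) → D = T → F = F
¬(((D → (E → D)) → (D ∧ E)) → ((D ↔ E) → ((E → D) → (D → E)))) ⊕ ((D → E) → D) = F ⊕ F = F

F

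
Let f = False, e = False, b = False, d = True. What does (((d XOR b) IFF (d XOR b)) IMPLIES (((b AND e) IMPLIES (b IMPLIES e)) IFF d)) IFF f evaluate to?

Substituting f=False, e=False, b=False, d=True:
d XOR b = True XOR False = True
d XOR b = True XOR False = True
(d XOR b) IFF (d XOR b) = True IFF True = True
b AND e = False AND False = False
b IMPLIES e = False IMPLIES False = True
(b AND e) IMPLIES (b IMPLIES e) = False IMPLIES True = True
((b AND e) IMPLIES (b IMPLIES e)) IFF d = True IFF True = True
((d XOR b) IFF (d XOR b)) IMPLIES (((b AND e) IMPLIES (b IMPLIES e)) IFF d) = True IMPLIES True = True
(((d XOR b) IFF (d XOR b)) IMPLIES (((b AND e) IMPLIES (b IMPLIES e)) IFF d)) IFF f = True IFF False = False

False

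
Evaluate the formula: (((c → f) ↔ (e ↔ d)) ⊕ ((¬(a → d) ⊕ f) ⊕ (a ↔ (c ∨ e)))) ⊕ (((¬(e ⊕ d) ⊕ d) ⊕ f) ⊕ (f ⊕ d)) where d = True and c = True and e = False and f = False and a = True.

False

c → f = True → False = False
e ↔ d = False ↔ True = False
(c → f) ↔ (e ↔ d) = False ↔ False = True
a → d = True → True = True
¬(a → d) = ¬True = False
¬(a → d) ⊕ f = False ⊕ False = False
c ∨ e = True ∨ False = True
a ↔ (c ∨ e) = True ↔ True = True
(¬(a → d) ⊕ f) ⊕ (a ↔ (c ∨ e)) = False ⊕ True = True
((c → f) ↔ (e ↔ d)) ⊕ ((¬(a → d) ⊕ f) ⊕ (a ↔ (c ∨ e))) = True ⊕ True = False
e ⊕ d = False ⊕ True = True
¬(e ⊕ d) = ¬True = False
¬(e ⊕ d) ⊕ d = False ⊕ True = True
(¬(e ⊕ d) ⊕ d) ⊕ f = True ⊕ False = True
f ⊕ d = False ⊕ True = True
((¬(e ⊕ d) ⊕ d) ⊕ f) ⊕ (f ⊕ d) = True ⊕ True = False
(((c → f) ↔ (e ↔ d)) ⊕ ((¬(a → d) ⊕ f) ⊕ (a ↔ (c ∨ e)))) ⊕ (((¬(e ⊕ d) ⊕ d) ⊕ f) ⊕ (f ⊕ d)) = False ⊕ False = False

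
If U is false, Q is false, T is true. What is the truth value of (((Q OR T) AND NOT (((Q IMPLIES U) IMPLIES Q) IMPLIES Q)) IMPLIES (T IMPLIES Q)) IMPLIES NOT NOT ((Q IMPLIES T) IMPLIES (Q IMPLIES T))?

Q OR T = false OR true = true
Q IMPLIES U = false IMPLIES false = true
(Q IMPLIES U) IMPLIES Q = true IMPLIES false = false
((Q IMPLIES U) IMPLIES Q) IMPLIES Q = false IMPLIES false = true
NOT (((Q IMPLIES U) IMPLIES Q) IMPLIES Q) = NOT true = false
(Q OR T) AND NOT (((Q IMPLIES U) IMPLIES Q) IMPLIES Q) = true AND false = false
T IMPLIES Q = true IMPLIES false = false
((Q OR T) AND NOT (((Q IMPLIES U) IMPLIES Q) IMPLIES Q)) IMPLIES (T IMPLIES Q) = false IMPLIES false = true
Q IMPLIES T = false IMPLIES true = true
Q IMPLIES T = false IMPLIES true = true
(Q IMPLIES T) IMPLIES (Q IMPLIES T) = true IMPLIES true = true
NOT ((Q IMPLIES T) IMPLIES (Q IMPLIES T)) = NOT true = false
NOT NOT ((Q IMPLIES T) IMPLIES (Q IMPLIES T)) = NOT false = true
(((Q OR T) AND NOT (((Q IMPLIES U) IMPLIES Q) IMPLIES Q)) IMPLIES (T IMPLIES Q)) IMPLIES NOT NOT ((Q IMPLIES T) IMPLIES (Q IMPLIES T)) = true IMPLIES true = true

true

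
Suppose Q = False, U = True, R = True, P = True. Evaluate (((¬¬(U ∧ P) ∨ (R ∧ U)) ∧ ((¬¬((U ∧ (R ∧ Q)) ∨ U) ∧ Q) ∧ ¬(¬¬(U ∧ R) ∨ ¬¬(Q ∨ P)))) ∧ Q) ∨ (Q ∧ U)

False

U ∧ P = True ∧ True = True
¬(U ∧ P) = ¬True = False
¬¬(U ∧ P) = ¬False = True
R ∧ U = True ∧ True = True
¬¬(U ∧ P) ∨ (R ∧ U) = True ∨ True = True
R ∧ Q = True ∧ False = False
U ∧ (R ∧ Q) = True ∧ False = False
(U ∧ (R ∧ Q)) ∨ U = False ∨ True = True
¬((U ∧ (R ∧ Q)) ∨ U) = ¬True = False
¬¬((U ∧ (R ∧ Q)) ∨ U) = ¬False = True
¬¬((U ∧ (R ∧ Q)) ∨ U) ∧ Q = True ∧ False = False
U ∧ R = True ∧ True = True
¬(U ∧ R) = ¬True = False
¬¬(U ∧ R) = ¬False = True
Q ∨ P = False ∨ True = True
¬(Q ∨ P) = ¬True = False
¬¬(Q ∨ P) = ¬False = True
¬¬(U ∧ R) ∨ ¬¬(Q ∨ P) = True ∨ True = True
¬(¬¬(U ∧ R) ∨ ¬¬(Q ∨ P)) = ¬True = False
(¬¬((U ∧ (R ∧ Q)) ∨ U) ∧ Q) ∧ ¬(¬¬(U ∧ R) ∨ ¬¬(Q ∨ P)) = False ∧ False = False
(¬¬(U ∧ P) ∨ (R ∧ U)) ∧ ((¬¬((U ∧ (R ∧ Q)) ∨ U) ∧ Q) ∧ ¬(¬¬(U ∧ R) ∨ ¬¬(Q ∨ P))) = True ∧ False = False
((¬¬(U ∧ P) ∨ (R ∧ U)) ∧ ((¬¬((U ∧ (R ∧ Q)) ∨ U) ∧ Q) ∧ ¬(¬¬(U ∧ R) ∨ ¬¬(Q ∨ P)))) ∧ Q = False ∧ False = False
Q ∧ U = False ∧ True = False
(((¬¬(U ∧ P) ∨ (R ∧ U)) ∧ ((¬¬((U ∧ (R ∧ Q)) ∨ U) ∧ Q) ∧ ¬(¬¬(U ∧ R) ∨ ¬¬(Q ∨ P)))) ∧ Q) ∨ (Q ∧ U) = False ∨ False = False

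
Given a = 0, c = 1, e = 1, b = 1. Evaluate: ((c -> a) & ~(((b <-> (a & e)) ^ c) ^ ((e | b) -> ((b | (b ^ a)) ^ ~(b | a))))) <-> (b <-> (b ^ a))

0

c -> a = 1 -> 0 = 0
a & e = 0 & 1 = 0
b <-> (a & e) = 1 <-> 0 = 0
(b <-> (a & e)) ^ c = 0 ^ 1 = 1
e | b = 1 | 1 = 1
b ^ a = 1 ^ 0 = 1
b | (b ^ a) = 1 | 1 = 1
b | a = 1 | 0 = 1
~(b | a) = ~1 = 0
(b | (b ^ a)) ^ ~(b | a) = 1 ^ 0 = 1
(e | b) -> ((b | (b ^ a)) ^ ~(b | a)) = 1 -> 1 = 1
((b <-> (a & e)) ^ c) ^ ((e | b) -> ((b | (b ^ a)) ^ ~(b | a))) = 1 ^ 1 = 0
~(((b <-> (a & e)) ^ c) ^ ((e | b) -> ((b | (b ^ a)) ^ ~(b | a)))) = ~0 = 1
(c -> a) & ~(((b <-> (a & e)) ^ c) ^ ((e | b) -> ((b | (b ^ a)) ^ ~(b | a)))) = 0 & 1 = 0
b ^ a = 1 ^ 0 = 1
b <-> (b ^ a) = 1 <-> 1 = 1
((c -> a) & ~(((b <-> (a & e)) ^ c) ^ ((e | b) -> ((b | (b ^ a)) ^ ~(b | a))))) <-> (b <-> (b ^ a)) = 0 <-> 1 = 0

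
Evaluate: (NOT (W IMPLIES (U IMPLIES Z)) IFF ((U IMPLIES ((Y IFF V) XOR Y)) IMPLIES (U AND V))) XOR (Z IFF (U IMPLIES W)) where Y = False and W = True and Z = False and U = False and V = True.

Substituting Y=False, W=True, Z=False, U=False, V=True:
U IMPLIES Z = False IMPLIES False = True
W IMPLIES (U IMPLIES Z) = True IMPLIES True = True
NOT (W IMPLIES (U IMPLIES Z)) = NOT True = False
Y IFF V = False IFF True = False
(Y IFF V) XOR Y = False XOR False = False
U IMPLIES ((Y IFF V) XOR Y) = False IMPLIES False = True
U AND V = False AND True = False
(U IMPLIES ((Y IFF V) XOR Y)) IMPLIES (U AND V) = True IMPLIES False = False
NOT (W IMPLIES (U IMPLIES Z)) IFF ((U IMPLIES ((Y IFF V) XOR Y)) IMPLIES (U AND V)) = False IFF False = True
U IMPLIES W = False IMPLIES True = True
Z IFF (U IMPLIES W) = False IFF True = False
(NOT (W IMPLIES (U IMPLIES Z)) IFF ((U IMPLIES ((Y IFF V) XOR Y)) IMPLIES (U AND V))) XOR (Z IFF (U IMPLIES W)) = True XOR False = True

True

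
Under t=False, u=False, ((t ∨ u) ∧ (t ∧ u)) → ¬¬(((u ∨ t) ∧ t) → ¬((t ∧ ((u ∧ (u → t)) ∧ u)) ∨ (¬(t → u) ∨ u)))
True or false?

True

t ∨ u = False ∨ False = False
t ∧ u = False ∧ False = False
(t ∨ u) ∧ (t ∧ u) = False ∧ False = False
u ∨ t = False ∨ False = False
(u ∨ t) ∧ t = False ∧ False = False
u → t = False → False = True
u ∧ (u → t) = False ∧ True = False
(u ∧ (u → t)) ∧ u = False ∧ False = False
t ∧ ((u ∧ (u → t)) ∧ u) = False ∧ False = False
t → u = False → False = True
¬(t → u) = ¬True = False
¬(t → u) ∨ u = False ∨ False = False
(t ∧ ((u ∧ (u → t)) ∧ u)) ∨ (¬(t → u) ∨ u) = False ∨ False = False
¬((t ∧ ((u ∧ (u → t)) ∧ u)) ∨ (¬(t → u) ∨ u)) = ¬False = True
((u ∨ t) ∧ t) → ¬((t ∧ ((u ∧ (u → t)) ∧ u)) ∨ (¬(t → u) ∨ u)) = False → True = True
¬(((u ∨ t) ∧ t) → ¬((t ∧ ((u ∧ (u → t)) ∧ u)) ∨ (¬(t → u) ∨ u))) = ¬True = False
¬¬(((u ∨ t) ∧ t) → ¬((t ∧ ((u ∧ (u → t)) ∧ u)) ∨ (¬(t → u) ∨ u))) = ¬False = True
((t ∨ u) ∧ (t ∧ u)) → ¬¬(((u ∨ t) ∧ t) → ¬((t ∧ ((u ∧ (u → t)) ∧ u)) ∨ (¬(t → u) ∨ u))) = False → True = True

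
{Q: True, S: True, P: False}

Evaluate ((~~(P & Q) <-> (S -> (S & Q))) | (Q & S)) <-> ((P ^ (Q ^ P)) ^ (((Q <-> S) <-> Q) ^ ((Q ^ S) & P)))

Substituting Q=True, S=True, P=False:
P & Q = False & True = False
~(P & Q) = ~False = True
~~(P & Q) = ~True = False
S & Q = True & True = True
S -> (S & Q) = True -> True = True
~~(P & Q) <-> (S -> (S & Q)) = False <-> True = False
Q & S = True & True = True
(~~(P & Q) <-> (S -> (S & Q))) | (Q & S) = False | True = True
Q ^ P = True ^ False = True
P ^ (Q ^ P) = False ^ True = True
Q <-> S = True <-> True = True
(Q <-> S) <-> Q = True <-> True = True
Q ^ S = True ^ True = False
(Q ^ S) & P = False & False = False
((Q <-> S) <-> Q) ^ ((Q ^ S) & P) = True ^ False = True
(P ^ (Q ^ P)) ^ (((Q <-> S) <-> Q) ^ ((Q ^ S) & P)) = True ^ True = False
((~~(P & Q) <-> (S -> (S & Q))) | (Q & S)) <-> ((P ^ (Q ^ P)) ^ (((Q <-> S) <-> Q) ^ ((Q ^ S) & P))) = True <-> False = False

False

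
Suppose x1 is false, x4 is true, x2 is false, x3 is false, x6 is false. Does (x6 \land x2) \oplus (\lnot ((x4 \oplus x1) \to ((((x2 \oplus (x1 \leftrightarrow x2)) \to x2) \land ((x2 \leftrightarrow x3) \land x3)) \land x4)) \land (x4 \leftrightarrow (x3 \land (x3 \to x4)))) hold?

x6 \land x2 = \text{False} \land \text{False} = \text{False}
x4 \oplus x1 = \text{True} \oplus \text{False} = \text{True}
x1 \leftrightarrow x2 = \text{False} \leftrightarrow \text{False} = \text{True}
x2 \oplus (x1 \leftrightarrow x2) = \text{False} \oplus \text{True} = \text{True}
(x2 \oplus (x1 \leftrightarrow x2)) \to x2 = \text{True} \to \text{False} = \text{False}
x2 \leftrightarrow x3 = \text{False} \leftrightarrow \text{False} = \text{True}
(x2 \leftrightarrow x3) \land x3 = \text{True} \land \text{False} = \text{False}
((x2 \oplus (x1 \leftrightarrow x2)) \to x2) \land ((x2 \leftrightarrow x3) \land x3) = \text{False} \land \text{False} = \text{False}
(((x2 \oplus (x1 \leftrightarrow x2)) \to x2) \land ((x2 \leftrightarrow x3) \land x3)) \land x4 = \text{False} \land \text{True} = \text{False}
(x4 \oplus x1) \to ((((x2 \oplus (x1 \leftrightarrow x2)) \to x2) \land ((x2 \leftrightarrow x3) \land x3)) \land x4) = \text{True} \to \text{False} = \text{False}
\lnot ((x4 \oplus x1) \to ((((x2 \oplus (x1 \leftrightarrow x2)) \to x2) \land ((x2 \leftrightarrow x3) \land x3)) \land x4)) = \lnot \text{False} = \text{True}
x3 \to x4 = \text{False} \to \text{True} = \text{True}
x3 \land (x3 \to x4) = \text{False} \land \text{True} = \text{False}
x4 \leftrightarrow (x3 \land (x3 \to x4)) = \text{True} \leftrightarrow \text{False} = \text{False}
\lnot ((x4 \oplus x1) \to ((((x2 \oplus (x1 \leftrightarrow x2)) \to x2) \land ((x2 \leftrightarrow x3) \land x3)) \land x4)) \land (x4 \leftrightarrow (x3 \land (x3 \to x4))) = \text{True} \land \text{False} = \text{False}
(x6 \land x2) \oplus (\lnot ((x4 \oplus x1) \to ((((x2 \oplus (x1 \leftrightarrow x2)) \to x2) \land ((x2 \leftrightarrow x3) \land x3)) \land x4)) \land (x4 \leftrightarrow (x3 \land (x3 \to x4)))) = \text{False} \oplus \text{False} = \text{False}

\text{False}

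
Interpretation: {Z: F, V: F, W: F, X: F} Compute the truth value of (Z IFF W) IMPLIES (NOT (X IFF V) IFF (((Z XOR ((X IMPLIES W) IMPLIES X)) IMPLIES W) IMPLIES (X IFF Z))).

Z IFF W = F IFF F = T
X IFF V = F IFF F = T
NOT (X IFF V) = NOT T = F
X IMPLIES W = F IMPLIES F = T
(X IMPLIES W) IMPLIES X = T IMPLIES F = F
Z XOR ((X IMPLIES W) IMPLIES X) = F XOR F = F
(Z XOR ((X IMPLIES W) IMPLIES X)) IMPLIES W = F IMPLIES F = T
X IFF Z = F IFF F = T
((Z XOR ((X IMPLIES W) IMPLIES X)) IMPLIES W) IMPLIES (X IFF Z) = T IMPLIES T = T
NOT (X IFF V) IFF (((Z XOR ((X IMPLIES W) IMPLIES X)) IMPLIES W) IMPLIES (X IFF Z)) = F IFF T = F
(Z IFF W) IMPLIES (NOT (X IFF V) IFF (((Z XOR ((X IMPLIES W) IMPLIES X)) IMPLIES W) IMPLIES (X IFF Z))) = T IMPLIES F = F

F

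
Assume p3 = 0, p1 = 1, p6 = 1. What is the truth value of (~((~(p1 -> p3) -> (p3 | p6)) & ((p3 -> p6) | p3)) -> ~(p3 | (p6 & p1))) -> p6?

1

p1 -> p3 = 1 -> 0 = 0
~(p1 -> p3) = ~0 = 1
p3 | p6 = 0 | 1 = 1
~(p1 -> p3) -> (p3 | p6) = 1 -> 1 = 1
p3 -> p6 = 0 -> 1 = 1
(p3 -> p6) | p3 = 1 | 0 = 1
(~(p1 -> p3) -> (p3 | p6)) & ((p3 -> p6) | p3) = 1 & 1 = 1
~((~(p1 -> p3) -> (p3 | p6)) & ((p3 -> p6) | p3)) = ~1 = 0
p6 & p1 = 1 & 1 = 1
p3 | (p6 & p1) = 0 | 1 = 1
~(p3 | (p6 & p1)) = ~1 = 0
~((~(p1 -> p3) -> (p3 | p6)) & ((p3 -> p6) | p3)) -> ~(p3 | (p6 & p1)) = 0 -> 0 = 1
(~((~(p1 -> p3) -> (p3 | p6)) & ((p3 -> p6) | p3)) -> ~(p3 | (p6 & p1))) -> p6 = 1 -> 1 = 1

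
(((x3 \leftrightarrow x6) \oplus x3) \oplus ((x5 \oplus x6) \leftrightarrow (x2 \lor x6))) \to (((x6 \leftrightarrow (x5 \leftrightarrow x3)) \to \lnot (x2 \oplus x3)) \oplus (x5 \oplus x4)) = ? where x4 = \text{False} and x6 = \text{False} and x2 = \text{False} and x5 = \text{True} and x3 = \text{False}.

\text{False}

x3 \leftrightarrow x6 = \text{False} \leftrightarrow \text{False} = \text{True}
(x3 \leftrightarrow x6) \oplus x3 = \text{True} \oplus \text{False} = \text{True}
x5 \oplus x6 = \text{True} \oplus \text{False} = \text{True}
x2 \lor x6 = \text{False} \lor \text{False} = \text{False}
(x5 \oplus x6) \leftrightarrow (x2 \lor x6) = \text{True} \leftrightarrow \text{False} = \text{False}
((x3 \leftrightarrow x6) \oplus x3) \oplus ((x5 \oplus x6) \leftrightarrow (x2 \lor x6)) = \text{True} \oplus \text{False} = \text{True}
x5 \leftrightarrow x3 = \text{True} \leftrightarrow \text{False} = \text{False}
x6 \leftrightarrow (x5 \leftrightarrow x3) = \text{False} \leftrightarrow \text{False} = \text{True}
x2 \oplus x3 = \text{False} \oplus \text{False} = \text{False}
\lnot (x2 \oplus x3) = \lnot \text{False} = \text{True}
(x6 \leftrightarrow (x5 \leftrightarrow x3)) \to \lnot (x2 \oplus x3) = \text{True} \to \text{True} = \text{True}
x5 \oplus x4 = \text{True} \oplus \text{False} = \text{True}
((x6 \leftrightarrow (x5 \leftrightarrow x3)) \to \lnot (x2 \oplus x3)) \oplus (x5 \oplus x4) = \text{True} \oplus \text{True} = \text{False}
(((x3 \leftrightarrow x6) \oplus x3) \oplus ((x5 \oplus x6) \leftrightarrow (x2 \lor x6))) \to (((x6 \leftrightarrow (x5 \leftrightarrow x3)) \to \lnot (x2 \oplus x3)) \oplus (x5 \oplus x4)) = \text{True} \to \text{False} = \text{False}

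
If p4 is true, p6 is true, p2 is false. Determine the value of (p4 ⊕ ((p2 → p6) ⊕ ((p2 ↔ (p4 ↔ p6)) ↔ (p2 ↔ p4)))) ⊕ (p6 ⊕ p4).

T

Substituting p4=T, p6=T, p2=F:
p2 → p6 = F → T = T
p4 ↔ p6 = T ↔ T = T
p2 ↔ (p4 ↔ p6) = F ↔ T = F
p2 ↔ p4 = F ↔ T = F
(p2 ↔ (p4 ↔ p6)) ↔ (p2 ↔ p4) = F ↔ F = T
(p2 → p6) ⊕ ((p2 ↔ (p4 ↔ p6)) ↔ (p2 ↔ p4)) = T ⊕ T = F
p4 ⊕ ((p2 → p6) ⊕ ((p2 ↔ (p4 ↔ p6)) ↔ (p2 ↔ p4))) = T ⊕ F = T
p6 ⊕ p4 = T ⊕ T = F
(p4 ⊕ ((p2 → p6) ⊕ ((p2 ↔ (p4 ↔ p6)) ↔ (p2 ↔ p4)))) ⊕ (p6 ⊕ p4) = T ⊕ F = T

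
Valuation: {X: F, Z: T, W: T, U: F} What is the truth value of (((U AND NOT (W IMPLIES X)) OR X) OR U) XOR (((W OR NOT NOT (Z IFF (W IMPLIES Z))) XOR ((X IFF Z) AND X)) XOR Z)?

W IMPLIES X = T IMPLIES F = F
NOT (W IMPLIES X) = NOT F = T
U AND NOT (W IMPLIES X) = F AND T = F
(U AND NOT (W IMPLIES X)) OR X = F OR F = F
((U AND NOT (W IMPLIES X)) OR X) OR U = F OR F = F
W IMPLIES Z = T IMPLIES T = T
Z IFF (W IMPLIES Z) = T IFF T = T
NOT (Z IFF (W IMPLIES Z)) = NOT T = F
NOT NOT (Z IFF (W IMPLIES Z)) = NOT F = T
W OR NOT NOT (Z IFF (W IMPLIES Z)) = T OR T = T
X IFF Z = F IFF T = F
(X IFF Z) AND X = F AND F = F
(W OR NOT NOT (Z IFF (W IMPLIES Z))) XOR ((X IFF Z) AND X) = T XOR F = T
((W OR NOT NOT (Z IFF (W IMPLIES Z))) XOR ((X IFF Z) AND X)) XOR Z = T XOR T = F
(((U AND NOT (W IMPLIES X)) OR X) OR U) XOR (((W OR NOT NOT (Z IFF (W IMPLIES Z))) XOR ((X IFF Z) AND X)) XOR Z) = F XOR F = F

F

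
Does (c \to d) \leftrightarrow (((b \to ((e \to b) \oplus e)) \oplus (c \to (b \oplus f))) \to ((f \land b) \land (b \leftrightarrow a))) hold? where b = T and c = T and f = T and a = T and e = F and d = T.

c \to d = T \to T = T
e \to b = F \to T = T
(e \to b) \oplus e = T \oplus F = T
b \to ((e \to b) \oplus e) = T \to T = T
b \oplus f = T \oplus T = F
c \to (b \oplus f) = T \to F = F
(b \to ((e \to b) \oplus e)) \oplus (c \to (b \oplus f)) = T \oplus F = T
f \land b = T \land T = T
b \leftrightarrow a = T \leftrightarrow T = T
(f \land b) \land (b \leftrightarrow a) = T \land T = T
((b \to ((e \to b) \oplus e)) \oplus (c \to (b \oplus f))) \to ((f \land b) \land (b \leftrightarrow a)) = T \to T = T
(c \to d) \leftrightarrow (((b \to ((e \to b) \oplus e)) \oplus (c \to (b \oplus f))) \to ((f \land b) \land (b \leftrightarrow a))) = T \leftrightarrow T = T

T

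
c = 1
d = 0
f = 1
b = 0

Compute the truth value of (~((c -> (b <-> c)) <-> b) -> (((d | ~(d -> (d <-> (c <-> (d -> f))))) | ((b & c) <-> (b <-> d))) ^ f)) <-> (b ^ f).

1

b <-> c = 0 <-> 1 = 0
c -> (b <-> c) = 1 -> 0 = 0
(c -> (b <-> c)) <-> b = 0 <-> 0 = 1
~((c -> (b <-> c)) <-> b) = ~1 = 0
d -> f = 0 -> 1 = 1
c <-> (d -> f) = 1 <-> 1 = 1
d <-> (c <-> (d -> f)) = 0 <-> 1 = 0
d -> (d <-> (c <-> (d -> f))) = 0 -> 0 = 1
~(d -> (d <-> (c <-> (d -> f)))) = ~1 = 0
d | ~(d -> (d <-> (c <-> (d -> f)))) = 0 | 0 = 0
b & c = 0 & 1 = 0
b <-> d = 0 <-> 0 = 1
(b & c) <-> (b <-> d) = 0 <-> 1 = 0
(d | ~(d -> (d <-> (c <-> (d -> f))))) | ((b & c) <-> (b <-> d)) = 0 | 0 = 0
((d | ~(d -> (d <-> (c <-> (d -> f))))) | ((b & c) <-> (b <-> d))) ^ f = 0 ^ 1 = 1
~((c -> (b <-> c)) <-> b) -> (((d | ~(d -> (d <-> (c <-> (d -> f))))) | ((b & c) <-> (b <-> d))) ^ f) = 0 -> 1 = 1
b ^ f = 0 ^ 1 = 1
(~((c -> (b <-> c)) <-> b) -> (((d | ~(d -> (d <-> (c <-> (d -> f))))) | ((b & c) <-> (b <-> d))) ^ f)) <-> (b ^ f) = 1 <-> 1 = 1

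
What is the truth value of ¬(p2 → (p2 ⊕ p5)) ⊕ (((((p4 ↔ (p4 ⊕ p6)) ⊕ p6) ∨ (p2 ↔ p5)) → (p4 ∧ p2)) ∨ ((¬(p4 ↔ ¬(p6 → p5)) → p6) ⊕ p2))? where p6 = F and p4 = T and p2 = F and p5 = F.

p2 ⊕ p5 = F ⊕ F = F
p2 → (p2 ⊕ p5) = F → F = T
¬(p2 → (p2 ⊕ p5)) = ¬T = F
p4 ⊕ p6 = T ⊕ F = T
p4 ↔ (p4 ⊕ p6) = T ↔ T = T
(p4 ↔ (p4 ⊕ p6)) ⊕ p6 = T ⊕ F = T
p2 ↔ p5 = F ↔ F = T
((p4 ↔ (p4 ⊕ p6)) ⊕ p6) ∨ (p2 ↔ p5) = T ∨ T = T
p4 ∧ p2 = T ∧ F = F
(((p4 ↔ (p4 ⊕ p6)) ⊕ p6) ∨ (p2 ↔ p5)) → (p4 ∧ p2) = T → F = F
p6 → p5 = F → F = T
¬(p6 → p5) = ¬T = F
p4 ↔ ¬(p6 → p5) = T ↔ F = F
¬(p4 ↔ ¬(p6 → p5)) = ¬F = T
¬(p4 ↔ ¬(p6 → p5)) → p6 = T → F = F
(¬(p4 ↔ ¬(p6 → p5)) → p6) ⊕ p2 = F ⊕ F = F
((((p4 ↔ (p4 ⊕ p6)) ⊕ p6) ∨ (p2 ↔ p5)) → (p4 ∧ p2)) ∨ ((¬(p4 ↔ ¬(p6 → p5)) → p6) ⊕ p2) = F ∨ F = F
¬(p2 → (p2 ⊕ p5)) ⊕ (((((p4 ↔ (p4 ⊕ p6)) ⊕ p6) ∨ (p2 ↔ p5)) → (p4 ∧ p2)) ∨ ((¬(p4 ↔ ¬(p6 → p5)) → p6) ⊕ p2)) = F ⊕ F = F

F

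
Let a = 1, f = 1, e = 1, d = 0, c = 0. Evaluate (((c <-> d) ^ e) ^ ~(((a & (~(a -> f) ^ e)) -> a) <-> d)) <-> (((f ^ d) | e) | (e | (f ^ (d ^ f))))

1

Substituting a=1, f=1, e=1, d=0, c=0:
c <-> d = 0 <-> 0 = 1
(c <-> d) ^ e = 1 ^ 1 = 0
a -> f = 1 -> 1 = 1
~(a -> f) = ~1 = 0
~(a -> f) ^ e = 0 ^ 1 = 1
a & (~(a -> f) ^ e) = 1 & 1 = 1
(a & (~(a -> f) ^ e)) -> a = 1 -> 1 = 1
((a & (~(a -> f) ^ e)) -> a) <-> d = 1 <-> 0 = 0
~(((a & (~(a -> f) ^ e)) -> a) <-> d) = ~0 = 1
((c <-> d) ^ e) ^ ~(((a & (~(a -> f) ^ e)) -> a) <-> d) = 0 ^ 1 = 1
f ^ d = 1 ^ 0 = 1
(f ^ d) | e = 1 | 1 = 1
d ^ f = 0 ^ 1 = 1
f ^ (d ^ f) = 1 ^ 1 = 0
e | (f ^ (d ^ f)) = 1 | 0 = 1
((f ^ d) | e) | (e | (f ^ (d ^ f))) = 1 | 1 = 1
(((c <-> d) ^ e) ^ ~(((a & (~(a -> f) ^ e)) -> a) <-> d)) <-> (((f ^ d) | e) | (e | (f ^ (d ^ f)))) = 1 <-> 1 = 1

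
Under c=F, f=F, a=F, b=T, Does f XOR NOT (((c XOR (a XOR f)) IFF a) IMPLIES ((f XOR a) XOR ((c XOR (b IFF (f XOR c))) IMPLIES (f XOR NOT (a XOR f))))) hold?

a XOR f = F XOR F = F
c XOR (a XOR f) = F XOR F = F
(c XOR (a XOR f)) IFF a = F IFF F = T
f XOR a = F XOR F = F
f XOR c = F XOR F = F
b IFF (f XOR c) = T IFF F = F
c XOR (b IFF (f XOR c)) = F XOR F = F
a XOR f = F XOR F = F
NOT (a XOR f) = NOT F = T
f XOR NOT (a XOR f) = F XOR T = T
(c XOR (b IFF (f XOR c))) IMPLIES (f XOR NOT (a XOR f)) = F IMPLIES T = T
(f XOR a) XOR ((c XOR (b IFF (f XOR c))) IMPLIES (f XOR NOT (a XOR f))) = F XOR T = T
((c XOR (a XOR f)) IFF a) IMPLIES ((f XOR a) XOR ((c XOR (b IFF (f XOR c))) IMPLIES (f XOR NOT (a XOR f)))) = T IMPLIES T = T
NOT (((c XOR (a XOR f)) IFF a) IMPLIES ((f XOR a) XOR ((c XOR (b IFF (f XOR c))) IMPLIES (f XOR NOT (a XOR f))))) = NOT T = F
f XOR NOT (((c XOR (a XOR f)) IFF a) IMPLIES ((f XOR a) XOR ((c XOR (b IFF (f XOR c))) IMPLIES (f XOR NOT (a XOR f))))) = F XOR F = F

F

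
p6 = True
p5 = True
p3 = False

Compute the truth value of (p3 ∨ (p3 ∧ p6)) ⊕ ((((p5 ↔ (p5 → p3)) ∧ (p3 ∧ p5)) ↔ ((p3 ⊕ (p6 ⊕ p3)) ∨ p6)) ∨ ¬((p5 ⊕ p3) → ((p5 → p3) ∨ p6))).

Substituting p6=True, p5=True, p3=False:
p3 ∧ p6 = False ∧ True = False
p3 ∨ (p3 ∧ p6) = False ∨ False = False
p5 → p3 = True → False = False
p5 ↔ (p5 → p3) = True ↔ False = False
p3 ∧ p5 = False ∧ True = False
(p5 ↔ (p5 → p3)) ∧ (p3 ∧ p5) = False ∧ False = False
p6 ⊕ p3 = True ⊕ False = True
p3 ⊕ (p6 ⊕ p3) = False ⊕ True = True
(p3 ⊕ (p6 ⊕ p3)) ∨ p6 = True ∨ True = True
((p5 ↔ (p5 → p3)) ∧ (p3 ∧ p5)) ↔ ((p3 ⊕ (p6 ⊕ p3)) ∨ p6) = False ↔ True = False
p5 ⊕ p3 = True ⊕ False = True
p5 → p3 = True → False = False
(p5 → p3) ∨ p6 = False ∨ True = True
(p5 ⊕ p3) → ((p5 → p3) ∨ p6) = True → True = True
¬((p5 ⊕ p3) → ((p5 → p3) ∨ p6)) = ¬True = False
(((p5 ↔ (p5 → p3)) ∧ (p3 ∧ p5)) ↔ ((p3 ⊕ (p6 ⊕ p3)) ∨ p6)) ∨ ¬((p5 ⊕ p3) → ((p5 → p3) ∨ p6)) = False ∨ False = False
(p3 ∨ (p3 ∧ p6)) ⊕ ((((p5 ↔ (p5 → p3)) ∧ (p3 ∧ p5)) ↔ ((p3 ⊕ (p6 ⊕ p3)) ∨ p6)) ∨ ¬((p5 ⊕ p3) → ((p5 → p3) ∨ p6))) = False ⊕ False = False

False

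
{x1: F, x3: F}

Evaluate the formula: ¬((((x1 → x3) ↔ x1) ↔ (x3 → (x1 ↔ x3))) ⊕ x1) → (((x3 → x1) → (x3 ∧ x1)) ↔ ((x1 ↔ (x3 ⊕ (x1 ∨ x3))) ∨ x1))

F

x1 → x3 = F → F = T
(x1 → x3) ↔ x1 = T ↔ F = F
x1 ↔ x3 = F ↔ F = T
x3 → (x1 ↔ x3) = F → T = T
((x1 → x3) ↔ x1) ↔ (x3 → (x1 ↔ x3)) = F ↔ T = F
(((x1 → x3) ↔ x1) ↔ (x3 → (x1 ↔ x3))) ⊕ x1 = F ⊕ F = F
¬((((x1 → x3) ↔ x1) ↔ (x3 → (x1 ↔ x3))) ⊕ x1) = ¬F = T
x3 → x1 = F → F = T
x3 ∧ x1 = F ∧ F = F
(x3 → x1) → (x3 ∧ x1) = T → F = F
x1 ∨ x3 = F ∨ F = F
x3 ⊕ (x1 ∨ x3) = F ⊕ F = F
x1 ↔ (x3 ⊕ (x1 ∨ x3)) = F ↔ F = T
(x1 ↔ (x3 ⊕ (x1 ∨ x3))) ∨ x1 = T ∨ F = T
((x3 → x1) → (x3 ∧ x1)) ↔ ((x1 ↔ (x3 ⊕ (x1 ∨ x3))) ∨ x1) = F ↔ T = F
¬((((x1 → x3) ↔ x1) ↔ (x3 → (x1 ↔ x3))) ⊕ x1) → (((x3 → x1) → (x3 ∧ x1)) ↔ ((x1 ↔ (x3 ⊕ (x1 ∨ x3))) ∨ x1)) = T → F = F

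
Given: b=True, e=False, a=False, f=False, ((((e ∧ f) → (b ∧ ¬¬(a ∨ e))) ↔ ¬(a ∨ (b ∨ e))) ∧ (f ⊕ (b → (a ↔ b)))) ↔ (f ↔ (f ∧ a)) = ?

False

Substituting b=True, e=False, a=False, f=False:
e ∧ f = False ∧ False = False
a ∨ e = False ∨ False = False
¬(a ∨ e) = ¬False = True
¬¬(a ∨ e) = ¬True = False
b ∧ ¬¬(a ∨ e) = True ∧ False = False
(e ∧ f) → (b ∧ ¬¬(a ∨ e)) = False → False = True
b ∨ e = True ∨ False = True
a ∨ (b ∨ e) = False ∨ True = True
¬(a ∨ (b ∨ e)) = ¬True = False
((e ∧ f) → (b ∧ ¬¬(a ∨ e))) ↔ ¬(a ∨ (b ∨ e)) = True ↔ False = False
a ↔ b = False ↔ True = False
b → (a ↔ b) = True → False = False
f ⊕ (b → (a ↔ b)) = False ⊕ False = False
(((e ∧ f) → (b ∧ ¬¬(a ∨ e))) ↔ ¬(a ∨ (b ∨ e))) ∧ (f ⊕ (b → (a ↔ b))) = False ∧ False = False
f ∧ a = False ∧ False = False
f ↔ (f ∧ a) = False ↔ False = True
((((e ∧ f) → (b ∧ ¬¬(a ∨ e))) ↔ ¬(a ∨ (b ∨ e))) ∧ (f ⊕ (b → (a ↔ b)))) ↔ (f ↔ (f ∧ a)) = False ↔ True = False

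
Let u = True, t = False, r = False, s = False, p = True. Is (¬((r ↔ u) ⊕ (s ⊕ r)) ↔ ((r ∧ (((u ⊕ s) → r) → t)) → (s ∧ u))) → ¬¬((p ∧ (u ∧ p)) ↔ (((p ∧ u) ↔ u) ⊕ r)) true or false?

r ↔ u = False ↔ True = False
s ⊕ r = False ⊕ False = False
(r ↔ u) ⊕ (s ⊕ r) = False ⊕ False = False
¬((r ↔ u) ⊕ (s ⊕ r)) = ¬False = True
u ⊕ s = True ⊕ False = True
(u ⊕ s) → r = True → False = False
((u ⊕ s) → r) → t = False → False = True
r ∧ (((u ⊕ s) → r) → t) = False ∧ True = False
s ∧ u = False ∧ True = False
(r ∧ (((u ⊕ s) → r) → t)) → (s ∧ u) = False → False = True
¬((r ↔ u) ⊕ (s ⊕ r)) ↔ ((r ∧ (((u ⊕ s) → r) → t)) → (s ∧ u)) = True ↔ True = True
u ∧ p = True ∧ True = True
p ∧ (u ∧ p) = True ∧ True = True
p ∧ u = True ∧ True = True
(p ∧ u) ↔ u = True ↔ True = True
((p ∧ u) ↔ u) ⊕ r = True ⊕ False = True
(p ∧ (u ∧ p)) ↔ (((p ∧ u) ↔ u) ⊕ r) = True ↔ True = True
¬((p ∧ (u ∧ p)) ↔ (((p ∧ u) ↔ u) ⊕ r)) = ¬True = False
¬¬((p ∧ (u ∧ p)) ↔ (((p ∧ u) ↔ u) ⊕ r)) = ¬False = True
(¬((r ↔ u) ⊕ (s ⊕ r)) ↔ ((r ∧ (((u ⊕ s) → r) → t)) → (s ∧ u))) → ¬¬((p ∧ (u ∧ p)) ↔ (((p ∧ u) ↔ u) ⊕ r)) = True → True = True

True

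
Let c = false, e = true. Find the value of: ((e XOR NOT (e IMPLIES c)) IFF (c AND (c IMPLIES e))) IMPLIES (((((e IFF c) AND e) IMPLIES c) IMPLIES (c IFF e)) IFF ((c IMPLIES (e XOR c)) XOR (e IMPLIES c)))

Substituting c=false, e=true:
e IMPLIES c = true IMPLIES false = false
NOT (e IMPLIES c) = NOT false = true
e XOR NOT (e IMPLIES c) = true XOR true = false
c IMPLIES e = false IMPLIES true = true
c AND (c IMPLIES e) = false AND true = false
(e XOR NOT (e IMPLIES c)) IFF (c AND (c IMPLIES e)) = false IFF false = true
e IFF c = true IFF false = false
(e IFF c) AND e = false AND true = false
((e IFF c) AND e) IMPLIES c = false IMPLIES false = true
c IFF e = false IFF true = false
(((e IFF c) AND e) IMPLIES c) IMPLIES (c IFF e) = true IMPLIES false = false
e XOR c = true XOR false = true
c IMPLIES (e XOR c) = false IMPLIES true = true
e IMPLIES c = true IMPLIES false = false
(c IMPLIES (e XOR c)) XOR (e IMPLIES c) = true XOR false = true
((((e IFF c) AND e) IMPLIES c) IMPLIES (c IFF e)) IFF ((c IMPLIES (e XOR c)) XOR (e IMPLIES c)) = false IFF true = false
((e XOR NOT (e IMPLIES c)) IFF (c AND (c IMPLIES e))) IMPLIES (((((e IFF c) AND e) IMPLIES c) IMPLIES (c IFF e)) IFF ((c IMPLIES (e XOR c)) XOR (e IMPLIES c))) = true IMPLIES false = false

false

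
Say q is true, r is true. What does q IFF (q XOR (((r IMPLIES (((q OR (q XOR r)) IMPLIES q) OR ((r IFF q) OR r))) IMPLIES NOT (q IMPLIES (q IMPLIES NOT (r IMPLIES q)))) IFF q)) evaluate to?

False

q XOR r = True XOR True = False
q OR (q XOR r) = True OR False = True
(q OR (q XOR r)) IMPLIES q = True IMPLIES True = True
r IFF q = True IFF True = True
(r IFF q) OR r = True OR True = True
((q OR (q XOR r)) IMPLIES q) OR ((r IFF q) OR r) = True OR True = True
r IMPLIES (((q OR (q XOR r)) IMPLIES q) OR ((r IFF q) OR r)) = True IMPLIES True = True
r IMPLIES q = True IMPLIES True = True
NOT (r IMPLIES q) = NOT True = False
q IMPLIES NOT (r IMPLIES q) = True IMPLIES False = False
q IMPLIES (q IMPLIES NOT (r IMPLIES q)) = True IMPLIES False = False
NOT (q IMPLIES (q IMPLIES NOT (r IMPLIES q))) = NOT False = True
(r IMPLIES (((q OR (q XOR r)) IMPLIES q) OR ((r IFF q) OR r))) IMPLIES NOT (q IMPLIES (q IMPLIES NOT (r IMPLIES q))) = True IMPLIES True = True
((r IMPLIES (((q OR (q XOR r)) IMPLIES q) OR ((r IFF q) OR r))) IMPLIES NOT (q IMPLIES (q IMPLIES NOT (r IMPLIES q)))) IFF q = True IFF True = True
q XOR (((r IMPLIES (((q OR (q XOR r)) IMPLIES q) OR ((r IFF q) OR r))) IMPLIES NOT (q IMPLIES (q IMPLIES NOT (r IMPLIES q)))) IFF q) = True XOR True = False
q IFF (q XOR (((r IMPLIES (((q OR (q XOR r)) IMPLIES q) OR ((r IFF q) OR r))) IMPLIES NOT (q IMPLIES (q IMPLIES NOT (r IMPLIES q)))) IFF q)) = True IFF False = False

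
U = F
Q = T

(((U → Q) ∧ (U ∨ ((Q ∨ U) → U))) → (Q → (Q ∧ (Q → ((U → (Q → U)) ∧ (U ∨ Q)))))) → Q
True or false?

T

U → Q = F → T = T
Q ∨ U = T ∨ F = T
(Q ∨ U) → U = T → F = F
U ∨ ((Q ∨ U) → U) = F ∨ F = F
(U → Q) ∧ (U ∨ ((Q ∨ U) → U)) = T ∧ F = F
Q → U = T → F = F
U → (Q → U) = F → F = T
U ∨ Q = F ∨ T = T
(U → (Q → U)) ∧ (U ∨ Q) = T ∧ T = T
Q → ((U → (Q → U)) ∧ (U ∨ Q)) = T → T = T
Q ∧ (Q → ((U → (Q → U)) ∧ (U ∨ Q))) = T ∧ T = T
Q → (Q ∧ (Q → ((U → (Q → U)) ∧ (U ∨ Q)))) = T → T = T
((U → Q) ∧ (U ∨ ((Q ∨ U) → U))) → (Q → (Q ∧ (Q → ((U → (Q → U)) ∧ (U ∨ Q))))) = F → T = T
(((U → Q) ∧ (U ∨ ((Q ∨ U) → U))) → (Q → (Q ∧ (Q → ((U → (Q → U)) ∧ (U ∨ Q)))))) → Q = T → T = T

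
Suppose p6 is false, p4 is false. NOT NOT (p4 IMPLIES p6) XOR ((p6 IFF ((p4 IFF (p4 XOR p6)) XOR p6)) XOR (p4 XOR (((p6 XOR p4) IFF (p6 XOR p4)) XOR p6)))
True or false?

p4 IMPLIES p6 = False IMPLIES False = True
NOT (p4 IMPLIES p6) = NOT True = False
NOT NOT (p4 IMPLIES p6) = NOT False = True
p4 XOR p6 = False XOR False = False
p4 IFF (p4 XOR p6) = False IFF False = True
(p4 IFF (p4 XOR p6)) XOR p6 = True XOR False = True
p6 IFF ((p4 IFF (p4 XOR p6)) XOR p6) = False IFF True = False
p6 XOR p4 = False XOR False = False
p6 XOR p4 = False XOR False = False
(p6 XOR p4) IFF (p6 XOR p4) = False IFF False = True
((p6 XOR p4) IFF (p6 XOR p4)) XOR p6 = True XOR False = True
p4 XOR (((p6 XOR p4) IFF (p6 XOR p4)) XOR p6) = False XOR True = True
(p6 IFF ((p4 IFF (p4 XOR p6)) XOR p6)) XOR (p4 XOR (((p6 XOR p4) IFF (p6 XOR p4)) XOR p6)) = False XOR True = True
NOT NOT (p4 IMPLIES p6) XOR ((p6 IFF ((p4 IFF (p4 XOR p6)) XOR p6)) XOR (p4 XOR (((p6 XOR p4) IFF (p6 XOR p4)) XOR p6))) = True XOR True = False

False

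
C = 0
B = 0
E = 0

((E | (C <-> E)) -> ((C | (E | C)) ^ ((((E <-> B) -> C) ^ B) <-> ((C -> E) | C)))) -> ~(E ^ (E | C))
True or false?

1

Substituting C=0, B=0, E=0:
C <-> E = 0 <-> 0 = 1
E | (C <-> E) = 0 | 1 = 1
E | C = 0 | 0 = 0
C | (E | C) = 0 | 0 = 0
E <-> B = 0 <-> 0 = 1
(E <-> B) -> C = 1 -> 0 = 0
((E <-> B) -> C) ^ B = 0 ^ 0 = 0
C -> E = 0 -> 0 = 1
(C -> E) | C = 1 | 0 = 1
(((E <-> B) -> C) ^ B) <-> ((C -> E) | C) = 0 <-> 1 = 0
(C | (E | C)) ^ ((((E <-> B) -> C) ^ B) <-> ((C -> E) | C)) = 0 ^ 0 = 0
(E | (C <-> E)) -> ((C | (E | C)) ^ ((((E <-> B) -> C) ^ B) <-> ((C -> E) | C))) = 1 -> 0 = 0
E | C = 0 | 0 = 0
E ^ (E | C) = 0 ^ 0 = 0
~(E ^ (E | C)) = ~0 = 1
((E | (C <-> E)) -> ((C | (E | C)) ^ ((((E <-> B) -> C) ^ B) <-> ((C -> E) | C)))) -> ~(E ^ (E | C)) = 0 -> 1 = 1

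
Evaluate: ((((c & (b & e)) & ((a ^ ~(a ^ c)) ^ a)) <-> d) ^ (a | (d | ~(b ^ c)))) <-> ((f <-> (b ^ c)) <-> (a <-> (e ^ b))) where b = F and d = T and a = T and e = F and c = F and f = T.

T

b & e = F & F = F
c & (b & e) = F & F = F
a ^ c = T ^ F = T
~(a ^ c) = ~T = F
a ^ ~(a ^ c) = T ^ F = T
(a ^ ~(a ^ c)) ^ a = T ^ T = F
(c & (b & e)) & ((a ^ ~(a ^ c)) ^ a) = F & F = F
((c & (b & e)) & ((a ^ ~(a ^ c)) ^ a)) <-> d = F <-> T = F
b ^ c = F ^ F = F
~(b ^ c) = ~F = T
d | ~(b ^ c) = T | T = T
a | (d | ~(b ^ c)) = T | T = T
(((c & (b & e)) & ((a ^ ~(a ^ c)) ^ a)) <-> d) ^ (a | (d | ~(b ^ c))) = F ^ T = T
b ^ c = F ^ F = F
f <-> (b ^ c) = T <-> F = F
e ^ b = F ^ F = F
a <-> (e ^ b) = T <-> F = F
(f <-> (b ^ c)) <-> (a <-> (e ^ b)) = F <-> F = T
((((c & (b & e)) & ((a ^ ~(a ^ c)) ^ a)) <-> d) ^ (a | (d | ~(b ^ c)))) <-> ((f <-> (b ^ c)) <-> (a <-> (e ^ b))) = T <-> T = T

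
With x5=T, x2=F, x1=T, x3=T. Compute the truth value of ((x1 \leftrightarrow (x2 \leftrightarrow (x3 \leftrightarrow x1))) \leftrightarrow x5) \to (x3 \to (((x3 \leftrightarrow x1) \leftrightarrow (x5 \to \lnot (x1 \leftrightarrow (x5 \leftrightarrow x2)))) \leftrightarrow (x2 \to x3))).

x3 \leftrightarrow x1 = T \leftrightarrow T = T
x2 \leftrightarrow (x3 \leftrightarrow x1) = F \leftrightarrow T = F
x1 \leftrightarrow (x2 \leftrightarrow (x3 \leftrightarrow x1)) = T \leftrightarrow F = F
(x1 \leftrightarrow (x2 \leftrightarrow (x3 \leftrightarrow x1))) \leftrightarrow x5 = F \leftrightarrow T = F
x3 \leftrightarrow x1 = T \leftrightarrow T = T
x5 \leftrightarrow x2 = T \leftrightarrow F = F
x1 \leftrightarrow (x5 \leftrightarrow x2) = T \leftrightarrow F = F
\lnot (x1 \leftrightarrow (x5 \leftrightarrow x2)) = \lnot F = T
x5 \to \lnot (x1 \leftrightarrow (x5 \leftrightarrow x2)) = T \to T = T
(x3 \leftrightarrow x1) \leftrightarrow (x5 \to \lnot (x1 \leftrightarrow (x5 \leftrightarrow x2))) = T \leftrightarrow T = T
x2 \to x3 = F \to T = T
((x3 \leftrightarrow x1) \leftrightarrow (x5 \to \lnot (x1 \leftrightarrow (x5 \leftrightarrow x2)))) \leftrightarrow (x2 \to x3) = T \leftrightarrow T = T
x3 \to (((x3 \leftrightarrow x1) \leftrightarrow (x5 \to \lnot (x1 \leftrightarrow (x5 \leftrightarrow x2)))) \leftrightarrow (x2 \to x3)) = T \to T = T
((x1 \leftrightarrow (x2 \leftrightarrow (x3 \leftrightarrow x1))) \leftrightarrow x5) \to (x3 \to (((x3 \leftrightarrow x1) \leftrightarrow (x5 \to \lnot (x1 \leftrightarrow (x5 \leftrightarrow x2)))) \leftrightarrow (x2 \to x3))) = F \to T = T

T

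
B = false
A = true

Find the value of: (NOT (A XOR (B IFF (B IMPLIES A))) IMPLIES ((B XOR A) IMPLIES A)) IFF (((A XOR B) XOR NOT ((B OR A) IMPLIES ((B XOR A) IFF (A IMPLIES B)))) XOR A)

Substituting B=false, A=true:
B IMPLIES A = false IMPLIES true = true
B IFF (B IMPLIES A) = false IFF true = false
A XOR (B IFF (B IMPLIES A)) = true XOR false = true
NOT (A XOR (B IFF (B IMPLIES A))) = NOT true = false
B XOR A = false XOR true = true
(B XOR A) IMPLIES A = true IMPLIES true = true
NOT (A XOR (B IFF (B IMPLIES A))) IMPLIES ((B XOR A) IMPLIES A) = false IMPLIES true = true
A XOR B = true XOR false = true
B OR A = false OR true = true
B XOR A = false XOR true = true
A IMPLIES B = true IMPLIES false = false
(B XOR A) IFF (A IMPLIES B) = true IFF false = false
(B OR A) IMPLIES ((B XOR A) IFF (A IMPLIES B)) = true IMPLIES false = false
NOT ((B OR A) IMPLIES ((B XOR A) IFF (A IMPLIES B))) = NOT false = true
(A XOR B) XOR NOT ((B OR A) IMPLIES ((B XOR A) IFF (A IMPLIES B))) = true XOR true = false
((A XOR B) XOR NOT ((B OR A) IMPLIES ((B XOR A) IFF (A IMPLIES B)))) XOR A = false XOR true = true
(NOT (A XOR (B IFF (B IMPLIES A))) IMPLIES ((B XOR A) IMPLIES A)) IFF (((A XOR B) XOR NOT ((B OR A) IMPLIES ((B XOR A) IFF (A IMPLIES B)))) XOR A) = true IFF true = true

true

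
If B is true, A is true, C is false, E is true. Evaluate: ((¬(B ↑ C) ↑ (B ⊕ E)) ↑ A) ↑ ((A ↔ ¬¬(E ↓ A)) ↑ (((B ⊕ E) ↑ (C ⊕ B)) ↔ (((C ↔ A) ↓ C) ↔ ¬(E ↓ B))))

B ↑ C = True ↑ False = True
¬(B ↑ C) = ¬True = False
B ⊕ E = True ⊕ True = False
¬(B ↑ C) ↑ (B ⊕ E) = False ↑ False = True
(¬(B ↑ C) ↑ (B ⊕ E)) ↑ A = True ↑ True = False
E ↓ A = True ↓ True = False
¬(E ↓ A) = ¬False = True
¬¬(E ↓ A) = ¬True = False
A ↔ ¬¬(E ↓ A) = True ↔ False = False
B ⊕ E = True ⊕ True = False
C ⊕ B = False ⊕ True = True
(B ⊕ E) ↑ (C ⊕ B) = False ↑ True = True
C ↔ A = False ↔ True = False
(C ↔ A) ↓ C = False ↓ False = True
E ↓ B = True ↓ True = False
¬(E ↓ B) = ¬False = True
((C ↔ A) ↓ C) ↔ ¬(E ↓ B) = True ↔ True = True
((B ⊕ E) ↑ (C ⊕ B)) ↔ (((C ↔ A) ↓ C) ↔ ¬(E ↓ B)) = True ↔ True = True
(A ↔ ¬¬(E ↓ A)) ↑ (((B ⊕ E) ↑ (C ⊕ B)) ↔ (((C ↔ A) ↓ C) ↔ ¬(E ↓ B))) = False ↑ True = True
((¬(B ↑ C) ↑ (B ⊕ E)) ↑ A) ↑ ((A ↔ ¬¬(E ↓ A)) ↑ (((B ⊕ E) ↑ (C ⊕ B)) ↔ (((C ↔ A) ↓ C) ↔ ¬(E ↓ B)))) = False ↑ True = True

True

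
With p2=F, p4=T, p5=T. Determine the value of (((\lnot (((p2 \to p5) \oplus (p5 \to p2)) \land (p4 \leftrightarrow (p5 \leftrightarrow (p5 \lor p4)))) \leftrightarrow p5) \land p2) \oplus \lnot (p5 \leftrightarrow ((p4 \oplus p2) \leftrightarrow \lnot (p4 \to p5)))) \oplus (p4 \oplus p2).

p2 \to p5 = F \to T = T
p5 \to p2 = T \to F = F
(p2 \to p5) \oplus (p5 \to p2) = T \oplus F = T
p5 \lor p4 = T \lor T = T
p5 \leftrightarrow (p5 \lor p4) = T \leftrightarrow T = T
p4 \leftrightarrow (p5 \leftrightarrow (p5 \lor p4)) = T \leftrightarrow T = T
((p2 \to p5) \oplus (p5 \to p2)) \land (p4 \leftrightarrow (p5 \leftrightarrow (p5 \lor p4))) = T \land T = T
\lnot (((p2 \to p5) \oplus (p5 \to p2)) \land (p4 \leftrightarrow (p5 \leftrightarrow (p5 \lor p4)))) = \lnot T = F
\lnot (((p2 \to p5) \oplus (p5 \to p2)) \land (p4 \leftrightarrow (p5 \leftrightarrow (p5 \lor p4)))) \leftrightarrow p5 = F \leftrightarrow T = F
(\lnot (((p2 \to p5) \oplus (p5 \to p2)) \land (p4 \leftrightarrow (p5 \leftrightarrow (p5 \lor p4)))) \leftrightarrow p5) \land p2 = F \land F = F
p4 \oplus p2 = T \oplus F = T
p4 \to p5 = T \to T = T
\lnot (p4 \to p5) = \lnot T = F
(p4 \oplus p2) \leftrightarrow \lnot (p4 \to p5) = T \leftrightarrow F = F
p5 \leftrightarrow ((p4 \oplus p2) \leftrightarrow \lnot (p4 \to p5)) = T \leftrightarrow F = F
\lnot (p5 \leftrightarrow ((p4 \oplus p2) \leftrightarrow \lnot (p4 \to p5))) = \lnot F = T
((\lnot (((p2 \to p5) \oplus (p5 \to p2)) \land (p4 \leftrightarrow (p5 \leftrightarrow (p5 \lor p4)))) \leftrightarrow p5) \land p2) \oplus \lnot (p5 \leftrightarrow ((p4 \oplus p2) \leftrightarrow \lnot (p4 \to p5))) = F \oplus T = T
p4 \oplus p2 = T \oplus F = T
(((\lnot (((p2 \to p5) \oplus (p5 \to p2)) \land (p4 \leftrightarrow (p5 \leftrightarrow (p5 \lor p4)))) \leftrightarrow p5) \land p2) \oplus \lnot (p5 \leftrightarrow ((p4 \oplus p2) \leftrightarrow \lnot (p4 \to p5)))) \oplus (p4 \oplus p2) = T \oplus T = F

F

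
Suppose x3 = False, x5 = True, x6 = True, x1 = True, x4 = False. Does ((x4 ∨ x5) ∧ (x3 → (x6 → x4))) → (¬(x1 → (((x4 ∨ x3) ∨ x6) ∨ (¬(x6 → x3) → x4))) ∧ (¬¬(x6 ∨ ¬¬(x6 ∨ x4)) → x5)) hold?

x4 ∨ x5 = False ∨ True = True
x6 → x4 = True → False = False
x3 → (x6 → x4) = False → False = True
(x4 ∨ x5) ∧ (x3 → (x6 → x4)) = True ∧ True = True
x4 ∨ x3 = False ∨ False = False
(x4 ∨ x3) ∨ x6 = False ∨ True = True
x6 → x3 = True → False = False
¬(x6 → x3) = ¬False = True
¬(x6 → x3) → x4 = True → False = False
((x4 ∨ x3) ∨ x6) ∨ (¬(x6 → x3) → x4) = True ∨ False = True
x1 → (((x4 ∨ x3) ∨ x6) ∨ (¬(x6 → x3) → x4)) = True → True = True
¬(x1 → (((x4 ∨ x3) ∨ x6) ∨ (¬(x6 → x3) → x4))) = ¬True = False
x6 ∨ x4 = True ∨ False = True
¬(x6 ∨ x4) = ¬True = False
¬¬(x6 ∨ x4) = ¬False = True
x6 ∨ ¬¬(x6 ∨ x4) = True ∨ True = True
¬(x6 ∨ ¬¬(x6 ∨ x4)) = ¬True = False
¬¬(x6 ∨ ¬¬(x6 ∨ x4)) = ¬False = True
¬¬(x6 ∨ ¬¬(x6 ∨ x4)) → x5 = True → True = True
¬(x1 → (((x4 ∨ x3) ∨ x6) ∨ (¬(x6 → x3) → x4))) ∧ (¬¬(x6 ∨ ¬¬(x6 ∨ x4)) → x5) = False ∧ True = False
((x4 ∨ x5) ∧ (x3 → (x6 → x4))) → (¬(x1 → (((x4 ∨ x3) ∨ x6) ∨ (¬(x6 → x3) → x4))) ∧ (¬¬(x6 ∨ ¬¬(x6 ∨ x4)) → x5)) = True → False = False

False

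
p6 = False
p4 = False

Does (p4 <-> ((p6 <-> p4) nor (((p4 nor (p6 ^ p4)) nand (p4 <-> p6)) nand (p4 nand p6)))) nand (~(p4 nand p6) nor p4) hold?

False

p6 <-> p4 = False <-> False = True
p6 ^ p4 = False ^ False = False
p4 nor (p6 ^ p4) = False nor False = True
p4 <-> p6 = False <-> False = True
(p4 nor (p6 ^ p4)) nand (p4 <-> p6) = True nand True = False
p4 nand p6 = False nand False = True
((p4 nor (p6 ^ p4)) nand (p4 <-> p6)) nand (p4 nand p6) = False nand True = True
(p6 <-> p4) nor (((p4 nor (p6 ^ p4)) nand (p4 <-> p6)) nand (p4 nand p6)) = True nor True = False
p4 <-> ((p6 <-> p4) nor (((p4 nor (p6 ^ p4)) nand (p4 <-> p6)) nand (p4 nand p6))) = False <-> False = True
p4 nand p6 = False nand False = True
~(p4 nand p6) = ~True = False
~(p4 nand p6) nor p4 = False nor False = True
(p4 <-> ((p6 <-> p4) nor (((p4 nor (p6 ^ p4)) nand (p4 <-> p6)) nand (p4 nand p6)))) nand (~(p4 nand p6) nor p4) = True nand True = False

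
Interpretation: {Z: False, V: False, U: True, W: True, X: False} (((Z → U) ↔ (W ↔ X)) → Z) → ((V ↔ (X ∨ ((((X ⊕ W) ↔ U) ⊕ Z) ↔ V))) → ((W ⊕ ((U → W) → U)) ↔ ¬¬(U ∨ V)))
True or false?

Z → U = False → True = True
W ↔ X = True ↔ False = False
(Z → U) ↔ (W ↔ X) = True ↔ False = False
((Z → U) ↔ (W ↔ X)) → Z = False → False = True
X ⊕ W = False ⊕ True = True
(X ⊕ W) ↔ U = True ↔ True = True
((X ⊕ W) ↔ U) ⊕ Z = True ⊕ False = True
(((X ⊕ W) ↔ U) ⊕ Z) ↔ V = True ↔ False = False
X ∨ ((((X ⊕ W) ↔ U) ⊕ Z) ↔ V) = False ∨ False = False
V ↔ (X ∨ ((((X ⊕ W) ↔ U) ⊕ Z) ↔ V)) = False ↔ False = True
U → W = True → True = True
(U → W) → U = True → True = True
W ⊕ ((U → W) → U) = True ⊕ True = False
U ∨ V = True ∨ False = True
¬(U ∨ V) = ¬True = False
¬¬(U ∨ V) = ¬False = True
(W ⊕ ((U → W) → U)) ↔ ¬¬(U ∨ V) = False ↔ True = False
(V ↔ (X ∨ ((((X ⊕ W) ↔ U) ⊕ Z) ↔ V))) → ((W ⊕ ((U → W) → U)) ↔ ¬¬(U ∨ V)) = True → False = False
(((Z → U) ↔ (W ↔ X)) → Z) → ((V ↔ (X ∨ ((((X ⊕ W) ↔ U) ⊕ Z) ↔ V))) → ((W ⊕ ((U → W) → U)) ↔ ¬¬(U ∨ V))) = True → False = False

False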